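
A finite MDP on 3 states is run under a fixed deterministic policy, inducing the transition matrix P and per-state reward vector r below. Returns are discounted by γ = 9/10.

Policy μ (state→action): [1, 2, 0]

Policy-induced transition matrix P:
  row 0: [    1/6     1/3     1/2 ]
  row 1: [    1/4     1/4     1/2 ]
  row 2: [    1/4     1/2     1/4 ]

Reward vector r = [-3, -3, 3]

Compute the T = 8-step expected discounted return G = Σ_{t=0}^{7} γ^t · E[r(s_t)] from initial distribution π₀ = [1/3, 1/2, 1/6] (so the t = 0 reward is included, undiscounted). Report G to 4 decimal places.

t=0: π = [0.3333, 0.5000, 0.1667], E[r] = -2.0000, γ^t·E[r] = -2.000000, running G = -2.000000
t=1: π = [0.2222, 0.3194, 0.4583], E[r] = -0.2500, γ^t·E[r] = -0.225000, running G = -2.225000
t=2: π = [0.2315, 0.3831, 0.3854], E[r] = -0.6875, γ^t·E[r] = -0.556875, running G = -2.781875
t=3: π = [0.2307, 0.3656, 0.4036], E[r] = -0.5781, γ^t·E[r] = -0.421453, running G = -3.203328
t=4: π = [0.2308, 0.3701, 0.3991], E[r] = -0.6055, γ^t·E[r] = -0.397248, running G = -3.600576
t=5: π = [0.2308, 0.3690, 0.4002], E[r] = -0.5986, γ^t·E[r] = -0.353487, running G = -3.954063
t=6: π = [0.2308, 0.3693, 0.3999], E[r] = -0.6003, γ^t·E[r] = -0.319046, running G = -4.273109
t=7: π = [0.2308, 0.3692, 0.4000], E[r] = -0.5999, γ^t·E[r] = -0.286937, running G = -4.560046

G = -4.5600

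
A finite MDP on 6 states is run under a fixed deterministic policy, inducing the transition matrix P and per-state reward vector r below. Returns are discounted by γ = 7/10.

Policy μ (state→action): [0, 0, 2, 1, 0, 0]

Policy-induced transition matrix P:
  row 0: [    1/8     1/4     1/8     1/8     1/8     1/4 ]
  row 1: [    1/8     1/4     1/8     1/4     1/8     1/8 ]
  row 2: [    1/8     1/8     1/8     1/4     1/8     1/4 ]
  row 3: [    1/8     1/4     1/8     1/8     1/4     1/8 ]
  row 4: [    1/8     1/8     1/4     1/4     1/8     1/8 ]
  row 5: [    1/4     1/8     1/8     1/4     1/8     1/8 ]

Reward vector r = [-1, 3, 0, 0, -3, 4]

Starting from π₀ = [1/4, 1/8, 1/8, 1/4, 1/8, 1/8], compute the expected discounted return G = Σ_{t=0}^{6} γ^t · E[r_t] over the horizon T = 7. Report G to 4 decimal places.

G = 1.5809

t=0: π = [0.2500, 0.1250, 0.1250, 0.2500, 0.1250, 0.1250], E[r] = 0.2500, γ^t·E[r] = 0.250000, running G = 0.250000
t=1: π = [0.1406, 0.2031, 0.1406, 0.1875, 0.1563, 0.1719], E[r] = 0.6875, γ^t·E[r] = 0.481250, running G = 0.731250
t=2: π = [0.1465, 0.1914, 0.1445, 0.2090, 0.1484, 0.1602], E[r] = 0.6230, γ^t·E[r] = 0.305293, running G = 1.036543
t=3: π = [0.1450, 0.1934, 0.1436, 0.2056, 0.1511, 0.1614], E[r] = 0.6272, γ^t·E[r] = 0.215129, running G = 1.251672
t=4: π = [0.1452, 0.1930, 0.1439, 0.2062, 0.1507, 0.1611], E[r] = 0.6260, γ^t·E[r] = 0.150304, running G = 1.401976
t=5: π = [0.1451, 0.1930, 0.1438, 0.2061, 0.1508, 0.1611], E[r] = 0.6262, γ^t·E[r] = 0.105247, running G = 1.507223
t=6: π = [0.1451, 0.1930, 0.1438, 0.2061, 0.1508, 0.1611], E[r] = 0.6262, γ^t·E[r] = 0.073667, running G = 1.580890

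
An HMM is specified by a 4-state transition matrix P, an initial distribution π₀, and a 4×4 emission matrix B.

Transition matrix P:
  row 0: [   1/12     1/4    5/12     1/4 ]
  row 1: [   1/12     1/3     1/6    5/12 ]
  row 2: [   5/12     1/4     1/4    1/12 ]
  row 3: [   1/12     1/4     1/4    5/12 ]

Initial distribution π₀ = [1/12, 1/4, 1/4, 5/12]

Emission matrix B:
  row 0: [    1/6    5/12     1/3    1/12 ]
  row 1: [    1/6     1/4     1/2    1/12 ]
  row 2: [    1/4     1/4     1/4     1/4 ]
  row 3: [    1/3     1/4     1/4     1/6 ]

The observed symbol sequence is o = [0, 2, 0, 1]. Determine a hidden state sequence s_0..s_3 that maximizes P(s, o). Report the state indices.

t=0: δ = [1.389e-02, 4.167e-02, 6.250e-02, 1.389e-01]  (obs o_0=0)
t=1: δ = [8.681e-03, 1.736e-02, 8.681e-03, 1.447e-02]  ψ = [2, 3, 3, 3]  (obs o_1=2)
t=2: δ = [6.028e-04, 9.645e-04, 9.042e-04, 2.411e-03]  ψ = [2, 1, 0, 1]  (obs o_2=0)
t=3: δ = [1.570e-04, 1.507e-04, 1.507e-04, 2.512e-04]  ψ = [2, 3, 3, 3]  (obs o_3=1)
backtrack: best end state = 3; path = [3, 1, 3, 3]

path = [3, 1, 3, 3]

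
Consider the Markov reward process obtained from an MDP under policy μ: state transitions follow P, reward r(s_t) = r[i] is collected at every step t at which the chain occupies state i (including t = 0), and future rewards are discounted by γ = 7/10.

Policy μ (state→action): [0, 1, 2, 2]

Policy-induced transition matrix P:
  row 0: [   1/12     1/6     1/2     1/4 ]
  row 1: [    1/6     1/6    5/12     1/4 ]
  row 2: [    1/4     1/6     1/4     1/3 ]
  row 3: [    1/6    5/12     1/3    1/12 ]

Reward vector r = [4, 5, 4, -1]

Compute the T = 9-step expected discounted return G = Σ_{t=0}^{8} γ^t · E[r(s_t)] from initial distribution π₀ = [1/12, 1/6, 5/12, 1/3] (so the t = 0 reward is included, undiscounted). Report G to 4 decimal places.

G = 9.2120

t=0: π = [0.0833, 0.1667, 0.4167, 0.3333], E[r] = 2.5000, γ^t·E[r] = 2.500000, running G = 2.500000
t=1: π = [0.1944, 0.2500, 0.3264, 0.2292], E[r] = 3.1042, γ^t·E[r] = 2.172917, running G = 4.672917
t=2: π = [0.1777, 0.2240, 0.3594, 0.2390], E[r] = 3.0289, γ^t·E[r] = 1.484178, running G = 6.157095
t=3: π = [0.1818, 0.2264, 0.3517, 0.2401], E[r] = 3.0258, γ^t·E[r] = 1.037866, running G = 7.194961
t=4: π = [0.1808, 0.2267, 0.3532, 0.2393], E[r] = 3.0303, γ^t·E[r] = 0.727567, running G = 7.922528
t=5: π = [0.1810, 0.2265, 0.3529, 0.2396], E[r] = 3.0287, γ^t·E[r] = 0.509038, running G = 8.431566
t=6: π = [0.1810, 0.2266, 0.3530, 0.2395], E[r] = 3.0291, γ^t·E[r] = 0.356374, running G = 8.787940
t=7: π = [0.1810, 0.2265, 0.3530, 0.2395], E[r] = 3.0290, γ^t·E[r] = 0.249454, running G = 9.037394
t=8: π = [0.1810, 0.2265, 0.3530, 0.2395], E[r] = 3.0291, γ^t·E[r] = 0.174619, running G = 9.212013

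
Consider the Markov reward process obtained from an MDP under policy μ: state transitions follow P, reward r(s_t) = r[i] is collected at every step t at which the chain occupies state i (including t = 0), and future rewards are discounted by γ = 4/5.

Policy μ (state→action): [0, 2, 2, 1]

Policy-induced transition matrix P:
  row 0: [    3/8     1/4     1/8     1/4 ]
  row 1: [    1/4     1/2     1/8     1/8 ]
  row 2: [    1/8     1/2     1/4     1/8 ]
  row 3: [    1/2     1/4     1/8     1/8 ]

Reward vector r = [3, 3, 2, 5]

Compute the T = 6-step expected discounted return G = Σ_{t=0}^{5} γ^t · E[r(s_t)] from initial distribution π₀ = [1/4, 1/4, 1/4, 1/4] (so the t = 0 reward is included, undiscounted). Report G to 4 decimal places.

G = 11.7910

t=0: π = [0.2500, 0.2500, 0.2500, 0.2500], E[r] = 3.2500, γ^t·E[r] = 3.250000, running G = 3.250000
t=1: π = [0.3125, 0.3750, 0.1563, 0.1563], E[r] = 3.1563, γ^t·E[r] = 2.525000, running G = 5.775000
t=2: π = [0.3086, 0.3828, 0.1445, 0.1641], E[r] = 3.1836, γ^t·E[r] = 2.037500, running G = 7.812500
t=3: π = [0.3115, 0.3818, 0.1431, 0.1636], E[r] = 3.1841, γ^t·E[r] = 1.630250, running G = 9.442750
t=4: π = [0.3120, 0.3812, 0.1429, 0.1639], E[r] = 3.1850, γ^t·E[r] = 1.304575, running G = 10.747325
t=5: π = [0.3121, 0.3810, 0.1429, 0.1640], E[r] = 3.1851, γ^t·E[r] = 1.043703, running G = 11.791028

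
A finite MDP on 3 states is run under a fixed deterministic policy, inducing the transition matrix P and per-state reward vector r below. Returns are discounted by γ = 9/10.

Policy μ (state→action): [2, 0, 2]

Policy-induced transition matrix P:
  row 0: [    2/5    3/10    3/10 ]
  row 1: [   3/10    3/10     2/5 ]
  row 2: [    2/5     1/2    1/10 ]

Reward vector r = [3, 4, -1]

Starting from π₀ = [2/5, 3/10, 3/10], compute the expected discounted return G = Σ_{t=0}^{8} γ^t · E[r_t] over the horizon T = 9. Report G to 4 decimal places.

G = 13.5990

t=0: π = [0.4000, 0.3000, 0.3000], E[r] = 2.1000, γ^t·E[r] = 2.100000, running G = 2.100000
t=1: π = [0.3700, 0.3600, 0.2700], E[r] = 2.2800, γ^t·E[r] = 2.052000, running G = 4.152000
t=2: π = [0.3640, 0.3540, 0.2820], E[r] = 2.2260, γ^t·E[r] = 1.803060, running G = 5.955060
t=3: π = [0.3646, 0.3564, 0.2790], E[r] = 2.2404, γ^t·E[r] = 1.633252, running G = 7.588312
t=4: π = [0.3644, 0.3558, 0.2798], E[r] = 2.2364, γ^t·E[r] = 1.467328, running G = 9.055640
t=5: π = [0.3644, 0.3560, 0.2796], E[r] = 2.2375, γ^t·E[r] = 1.321233, running G = 10.376873
t=6: π = [0.3644, 0.3559, 0.2797], E[r] = 2.2372, γ^t·E[r] = 1.188953, running G = 11.565826
t=7: π = [0.3644, 0.3559, 0.2797], E[r] = 2.2373, γ^t·E[r] = 1.070096, running G = 12.635922
t=8: π = [0.3644, 0.3559, 0.2797], E[r] = 2.2373, γ^t·E[r] = 0.963077, running G = 13.598999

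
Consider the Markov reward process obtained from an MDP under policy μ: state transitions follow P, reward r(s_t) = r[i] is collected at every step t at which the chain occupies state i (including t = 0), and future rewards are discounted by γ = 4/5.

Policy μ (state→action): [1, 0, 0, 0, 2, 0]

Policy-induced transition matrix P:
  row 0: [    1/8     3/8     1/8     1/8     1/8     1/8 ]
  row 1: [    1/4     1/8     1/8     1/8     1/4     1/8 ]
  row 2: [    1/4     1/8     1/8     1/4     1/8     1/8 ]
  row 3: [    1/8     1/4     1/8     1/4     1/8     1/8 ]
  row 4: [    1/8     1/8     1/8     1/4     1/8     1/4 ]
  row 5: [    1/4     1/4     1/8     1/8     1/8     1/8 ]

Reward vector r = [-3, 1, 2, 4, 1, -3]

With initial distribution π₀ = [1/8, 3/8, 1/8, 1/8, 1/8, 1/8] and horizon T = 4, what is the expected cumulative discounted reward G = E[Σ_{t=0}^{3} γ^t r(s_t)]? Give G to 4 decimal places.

t=0: π = [0.1250, 0.3750, 0.1250, 0.1250, 0.1250, 0.1250], E[r] = 0.5000, γ^t·E[r] = 0.500000, running G = 0.500000
t=1: π = [0.2031, 0.1875, 0.1250, 0.1719, 0.1719, 0.1406], E[r] = 0.2656, γ^t·E[r] = 0.212500, running G = 0.712500
t=2: π = [0.1816, 0.2148, 0.1250, 0.1836, 0.1484, 0.1465], E[r] = 0.3633, γ^t·E[r] = 0.232500, running G = 0.945000
t=3: π = [0.1858, 0.2117, 0.1250, 0.1821, 0.1519, 0.1436], E[r] = 0.3540, γ^t·E[r] = 0.181250, running G = 1.126250

G = 1.1263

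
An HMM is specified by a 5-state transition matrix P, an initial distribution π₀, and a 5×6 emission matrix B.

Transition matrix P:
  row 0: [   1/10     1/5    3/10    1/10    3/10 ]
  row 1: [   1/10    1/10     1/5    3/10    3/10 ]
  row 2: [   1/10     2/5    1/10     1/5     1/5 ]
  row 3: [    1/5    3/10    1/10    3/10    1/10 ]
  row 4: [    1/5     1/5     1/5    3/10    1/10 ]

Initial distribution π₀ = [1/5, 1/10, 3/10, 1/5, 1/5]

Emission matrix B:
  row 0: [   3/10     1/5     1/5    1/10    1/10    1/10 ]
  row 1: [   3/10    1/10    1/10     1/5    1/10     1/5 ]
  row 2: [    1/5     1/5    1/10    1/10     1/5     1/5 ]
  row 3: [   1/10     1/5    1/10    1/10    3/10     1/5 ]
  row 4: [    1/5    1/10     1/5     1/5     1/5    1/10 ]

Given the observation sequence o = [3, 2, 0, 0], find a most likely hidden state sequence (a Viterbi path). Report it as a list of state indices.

t=0: δ = [2.000e-02, 2.000e-02, 3.000e-02, 2.000e-02, 4.000e-02]  (obs o_0=3)
t=1: δ = [1.600e-03, 1.200e-03, 8.000e-04, 1.200e-03, 1.200e-03]  ψ = [4, 2, 4, 4, 0]  (obs o_1=2)
t=2: δ = [7.200e-05, 1.080e-04, 9.600e-05, 3.600e-05, 9.600e-05]  ψ = [3, 3, 0, 1, 0]  (obs o_2=0)
t=3: δ = [5.760e-06, 1.152e-05, 4.320e-06, 3.240e-06, 6.480e-06]  ψ = [4, 2, 0, 1, 1]  (obs o_3=0)
backtrack: best end state = 1; path = [4, 0, 2, 1]

path = [4, 0, 2, 1]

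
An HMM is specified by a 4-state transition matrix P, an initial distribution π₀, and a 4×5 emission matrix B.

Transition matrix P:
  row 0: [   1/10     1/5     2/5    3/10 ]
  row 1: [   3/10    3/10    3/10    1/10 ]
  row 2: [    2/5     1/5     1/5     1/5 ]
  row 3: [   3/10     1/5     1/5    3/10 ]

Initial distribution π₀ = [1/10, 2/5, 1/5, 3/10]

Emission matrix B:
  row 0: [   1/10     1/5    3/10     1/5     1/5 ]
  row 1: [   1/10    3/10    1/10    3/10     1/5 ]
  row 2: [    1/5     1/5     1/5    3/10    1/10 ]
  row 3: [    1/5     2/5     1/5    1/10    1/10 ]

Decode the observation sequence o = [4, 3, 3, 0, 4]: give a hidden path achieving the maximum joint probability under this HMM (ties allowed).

path = [1, 2, 0, 2, 0]

t=0: δ = [2.000e-02, 8.000e-02, 2.000e-02, 3.000e-02]  (obs o_0=4)
t=1: δ = [4.800e-03, 7.200e-03, 7.200e-03, 9.000e-04]  ψ = [1, 1, 1, 3]  (obs o_1=3)
t=2: δ = [5.760e-04, 6.480e-04, 6.480e-04, 1.440e-04]  ψ = [2, 1, 1, 0]  (obs o_2=3)
t=3: δ = [2.592e-05, 1.944e-05, 4.608e-05, 3.456e-05]  ψ = [2, 1, 0, 0]  (obs o_3=0)
t=4: δ = [3.686e-06, 1.843e-06, 1.037e-06, 1.037e-06]  ψ = [2, 2, 0, 3]  (obs o_4=4)
backtrack: best end state = 0; path = [1, 2, 0, 2, 0]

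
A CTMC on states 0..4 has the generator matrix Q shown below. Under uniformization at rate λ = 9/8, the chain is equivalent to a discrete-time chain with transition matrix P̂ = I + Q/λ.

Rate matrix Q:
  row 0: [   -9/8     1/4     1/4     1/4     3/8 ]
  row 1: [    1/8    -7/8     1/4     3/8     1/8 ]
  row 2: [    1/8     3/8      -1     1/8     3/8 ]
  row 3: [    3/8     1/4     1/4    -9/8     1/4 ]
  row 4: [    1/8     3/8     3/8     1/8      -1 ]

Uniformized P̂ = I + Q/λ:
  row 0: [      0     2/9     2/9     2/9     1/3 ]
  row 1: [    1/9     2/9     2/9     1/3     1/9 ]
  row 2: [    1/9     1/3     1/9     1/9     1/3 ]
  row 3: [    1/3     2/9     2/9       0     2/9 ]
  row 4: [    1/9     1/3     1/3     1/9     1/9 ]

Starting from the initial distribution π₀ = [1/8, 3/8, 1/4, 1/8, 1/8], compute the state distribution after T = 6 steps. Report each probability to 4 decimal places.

π = [0.1335, 0.2699, 0.2209, 0.1673, 0.2084]

t=0: π = [0.1250, 0.3750, 0.2500, 0.1250, 0.1250]
t=1: π = [0.1250, 0.2639, 0.2083, 0.1944, 0.2083]
t=2: π = [0.1404, 0.2685, 0.2222, 0.1620, 0.2068]
t=3: π = [0.1315, 0.2699, 0.2205, 0.1684, 0.2097]
t=4: π = [0.1339, 0.2700, 0.2210, 0.1670, 0.2080]
t=5: π = [0.1333, 0.2699, 0.2208, 0.1674, 0.2085]
t=6: π = [0.1335, 0.2699, 0.2209, 0.1673, 0.2084]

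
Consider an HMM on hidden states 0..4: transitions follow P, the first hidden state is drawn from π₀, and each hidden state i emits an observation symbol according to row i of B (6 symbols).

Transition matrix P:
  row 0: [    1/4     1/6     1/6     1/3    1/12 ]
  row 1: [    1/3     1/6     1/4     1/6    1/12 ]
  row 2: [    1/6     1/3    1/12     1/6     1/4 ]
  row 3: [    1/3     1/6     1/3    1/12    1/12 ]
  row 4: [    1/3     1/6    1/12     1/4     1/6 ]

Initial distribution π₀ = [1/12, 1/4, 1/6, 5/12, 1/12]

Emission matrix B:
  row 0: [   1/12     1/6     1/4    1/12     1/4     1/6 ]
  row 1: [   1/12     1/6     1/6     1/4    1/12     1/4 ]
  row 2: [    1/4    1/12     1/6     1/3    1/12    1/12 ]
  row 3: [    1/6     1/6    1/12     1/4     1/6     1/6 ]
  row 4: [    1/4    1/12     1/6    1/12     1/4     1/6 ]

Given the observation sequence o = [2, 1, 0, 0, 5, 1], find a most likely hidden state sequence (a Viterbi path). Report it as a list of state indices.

t=0: δ = [2.083e-02, 4.167e-02, 2.778e-02, 3.472e-02, 1.389e-02]  (obs o_0=2)
t=1: δ = [2.315e-03, 1.543e-03, 9.645e-04, 1.157e-03, 5.787e-04]  ψ = [1, 2, 3, 0, 2]  (obs o_1=1)
t=2: δ = [4.823e-05, 3.215e-05, 9.645e-05, 1.286e-04, 6.028e-05]  ψ = [0, 0, 0, 0, 2]  (obs o_2=0)
t=3: δ = [3.572e-06, 2.679e-06, 1.072e-05, 2.679e-06, 6.028e-06]  ψ = [3, 2, 3, 0, 2]  (obs o_3=0)
t=4: δ = [3.349e-07, 8.931e-07, 7.442e-08, 2.977e-07, 4.465e-07]  ψ = [4, 2, 2, 2, 2]  (obs o_4=5)
t=5: δ = [4.961e-08, 2.481e-08, 1.861e-08, 2.481e-08, 6.202e-09]  ψ = [1, 1, 1, 1, 1]  (obs o_5=1)
backtrack: best end state = 0; path = [1, 0, 3, 2, 1, 0]

path = [1, 0, 3, 2, 1, 0]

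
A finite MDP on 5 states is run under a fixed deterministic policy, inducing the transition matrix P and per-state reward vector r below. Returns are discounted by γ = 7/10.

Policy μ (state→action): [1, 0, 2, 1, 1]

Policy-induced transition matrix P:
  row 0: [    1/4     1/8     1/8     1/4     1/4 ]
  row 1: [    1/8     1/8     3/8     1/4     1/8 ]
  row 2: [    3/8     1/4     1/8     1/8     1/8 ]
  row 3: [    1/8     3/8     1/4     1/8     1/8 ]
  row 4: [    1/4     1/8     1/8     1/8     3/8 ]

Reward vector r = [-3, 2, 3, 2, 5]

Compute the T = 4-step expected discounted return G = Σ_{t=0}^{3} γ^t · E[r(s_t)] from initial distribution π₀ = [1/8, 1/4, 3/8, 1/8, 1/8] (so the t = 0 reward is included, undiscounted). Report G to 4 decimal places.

G = 4.5346

t=0: π = [0.1250, 0.2500, 0.3750, 0.1250, 0.1250], E[r] = 2.1250, γ^t·E[r] = 2.125000, running G = 2.125000
t=1: π = [0.2500, 0.2031, 0.2031, 0.1719, 0.1719], E[r] = 1.4688, γ^t·E[r] = 1.028125, running G = 3.153125
t=2: π = [0.2285, 0.1934, 0.1973, 0.1816, 0.1992], E[r] = 1.6523, γ^t·E[r] = 0.809648, running G = 3.962773
t=3: π = [0.2278, 0.1951, 0.1960, 0.1777, 0.2034], E[r] = 1.6672, γ^t·E[r] = 0.571862, running G = 4.534635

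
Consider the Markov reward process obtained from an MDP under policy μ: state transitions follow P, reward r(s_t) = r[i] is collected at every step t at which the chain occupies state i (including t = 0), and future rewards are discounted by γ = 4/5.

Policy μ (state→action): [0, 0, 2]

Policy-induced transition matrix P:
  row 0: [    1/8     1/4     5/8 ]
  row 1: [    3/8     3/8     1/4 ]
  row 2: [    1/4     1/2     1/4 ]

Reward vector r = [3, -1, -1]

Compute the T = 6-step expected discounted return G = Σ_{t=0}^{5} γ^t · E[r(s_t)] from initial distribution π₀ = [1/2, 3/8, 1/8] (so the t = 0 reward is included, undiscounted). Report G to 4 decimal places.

t=0: π = [0.5000, 0.3750, 0.1250], E[r] = 1.0000, γ^t·E[r] = 1.000000, running G = 1.000000
t=1: π = [0.2344, 0.3281, 0.4375], E[r] = -0.0625, γ^t·E[r] = -0.050000, running G = 0.950000
t=2: π = [0.2617, 0.4004, 0.3379], E[r] = 0.0469, γ^t·E[r] = 0.030000, running G = 0.980000
t=3: π = [0.2673, 0.3845, 0.3481], E[r] = 0.0693, γ^t·E[r] = 0.035500, running G = 1.015500
t=4: π = [0.2646, 0.3851, 0.3503], E[r] = 0.0586, γ^t·E[r] = 0.024000, running G = 1.039500
t=5: π = [0.2651, 0.3857, 0.3492], E[r] = 0.0602, γ^t·E[r] = 0.019735, running G = 1.059235

G = 1.0592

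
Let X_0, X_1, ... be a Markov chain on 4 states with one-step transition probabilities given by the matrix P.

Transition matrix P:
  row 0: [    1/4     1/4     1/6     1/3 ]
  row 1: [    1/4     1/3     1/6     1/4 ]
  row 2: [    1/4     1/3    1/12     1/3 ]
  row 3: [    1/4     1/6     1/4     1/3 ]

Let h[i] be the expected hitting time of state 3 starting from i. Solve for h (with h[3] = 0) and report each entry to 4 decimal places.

First-step conditioning: h[3] = 0; for i ≠ 3, h[i] = 1 + Σ_k P[i][k]·h[k].
  h[0] = 1 + 1/4·h[0] + 1/4·h[1] + 1/6·h[2]
  h[1] = 1 + 1/4·h[0] + 1/3·h[1] + 1/6·h[2]
  h[2] = 1 + 1/4·h[0] + 1/3·h[1] + 1/12·h[2]
Solving the 3×3 linear system over states ≠ 3 gives exactly h = [572/177, 208/59, 192/59, 0] (h[3] = 0 is the target).

h = [3.2316, 3.5254, 3.2542, 0.0000]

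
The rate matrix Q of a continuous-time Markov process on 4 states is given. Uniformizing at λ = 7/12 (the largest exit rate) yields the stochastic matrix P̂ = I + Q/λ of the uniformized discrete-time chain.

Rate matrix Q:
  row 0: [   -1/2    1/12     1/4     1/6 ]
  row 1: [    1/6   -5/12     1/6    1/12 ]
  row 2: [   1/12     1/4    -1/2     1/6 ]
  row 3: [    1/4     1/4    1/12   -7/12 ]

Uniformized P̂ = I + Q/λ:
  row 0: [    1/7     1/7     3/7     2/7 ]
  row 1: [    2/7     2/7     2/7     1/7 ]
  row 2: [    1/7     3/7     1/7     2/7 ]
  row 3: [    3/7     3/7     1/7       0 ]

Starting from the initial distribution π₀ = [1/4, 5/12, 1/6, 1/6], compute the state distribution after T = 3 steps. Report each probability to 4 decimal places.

π = [0.2427, 0.3161, 0.2553, 0.1859]

t=0: π = [0.2500, 0.4167, 0.1667, 0.1667]
t=1: π = [0.2500, 0.2976, 0.2738, 0.1786]
t=2: π = [0.2364, 0.3146, 0.2568, 0.1922]
t=3: π = [0.2427, 0.3161, 0.2553, 0.1859]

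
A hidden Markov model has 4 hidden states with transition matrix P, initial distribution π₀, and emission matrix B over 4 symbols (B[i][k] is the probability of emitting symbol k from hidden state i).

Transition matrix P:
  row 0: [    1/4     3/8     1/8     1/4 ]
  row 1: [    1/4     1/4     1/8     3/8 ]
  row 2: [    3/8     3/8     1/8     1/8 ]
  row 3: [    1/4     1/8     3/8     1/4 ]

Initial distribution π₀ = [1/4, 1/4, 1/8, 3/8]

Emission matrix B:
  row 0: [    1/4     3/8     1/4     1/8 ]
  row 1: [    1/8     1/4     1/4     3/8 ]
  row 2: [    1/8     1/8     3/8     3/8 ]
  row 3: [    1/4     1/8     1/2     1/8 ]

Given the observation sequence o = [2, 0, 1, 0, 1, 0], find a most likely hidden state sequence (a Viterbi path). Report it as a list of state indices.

t=0: δ = [6.250e-02, 6.250e-02, 4.688e-02, 1.875e-01]  (obs o_0=2)
t=1: δ = [1.172e-02, 2.930e-03, 8.789e-03, 1.172e-02]  ψ = [3, 0, 3, 3]  (obs o_1=0)
t=2: δ = [1.236e-03, 1.099e-03, 5.493e-04, 3.662e-04]  ψ = [2, 0, 3, 0]  (obs o_2=1)
t=3: δ = [7.725e-05, 5.794e-05, 1.931e-05, 1.030e-04]  ψ = [0, 0, 0, 1]  (obs o_3=0)
t=4: δ = [9.656e-06, 7.242e-06, 4.828e-06, 3.219e-06]  ψ = [3, 0, 3, 3]  (obs o_4=1)
t=5: δ = [6.035e-07, 4.526e-07, 1.509e-07, 6.789e-07]  ψ = [0, 0, 0, 1]  (obs o_5=0)
backtrack: best end state = 3; path = [3, 2, 0, 0, 1, 3]

path = [3, 2, 0, 0, 1, 3]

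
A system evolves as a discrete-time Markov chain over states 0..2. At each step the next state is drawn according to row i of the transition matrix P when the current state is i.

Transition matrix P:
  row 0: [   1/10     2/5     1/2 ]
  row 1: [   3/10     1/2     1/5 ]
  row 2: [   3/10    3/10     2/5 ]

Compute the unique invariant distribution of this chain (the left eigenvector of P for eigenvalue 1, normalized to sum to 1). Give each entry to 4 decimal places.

π = [0.2500, 0.4063, 0.3438]

Balance equations π_j = Σ_i π_i·P[i][j]:
  π_0 = 1/10·π_0 + 3/10·π_1 + 3/10·π_2
  π_1 = 2/5·π_0 + 1/2·π_1 + 3/10·π_2
  normalize: π_0 + π_1 + π_2 = 1
Solving the linear system gives exactly π = [1/4, 13/32, 11/32].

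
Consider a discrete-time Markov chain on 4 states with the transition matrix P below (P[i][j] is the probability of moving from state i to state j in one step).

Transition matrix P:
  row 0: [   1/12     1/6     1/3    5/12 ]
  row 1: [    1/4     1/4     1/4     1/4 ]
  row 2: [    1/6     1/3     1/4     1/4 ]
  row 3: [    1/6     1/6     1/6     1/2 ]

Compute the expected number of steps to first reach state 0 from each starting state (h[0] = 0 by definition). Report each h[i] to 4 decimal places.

h = [0.0000, 4.9091, 5.3182, 5.4091]

First-step conditioning: h[0] = 0; for i ≠ 0, h[i] = 1 + Σ_k P[i][k]·h[k].
  h[1] = 1 + 1/4·h[1] + 1/4·h[2] + 1/4·h[3]
  h[2] = 1 + 1/3·h[1] + 1/4·h[2] + 1/4·h[3]
  h[3] = 1 + 1/6·h[1] + 1/6·h[2] + 1/2·h[3]
Solving the 3×3 linear system over states ≠ 0 gives exactly h = [0, 54/11, 117/22, 119/22] (h[0] = 0 is the target).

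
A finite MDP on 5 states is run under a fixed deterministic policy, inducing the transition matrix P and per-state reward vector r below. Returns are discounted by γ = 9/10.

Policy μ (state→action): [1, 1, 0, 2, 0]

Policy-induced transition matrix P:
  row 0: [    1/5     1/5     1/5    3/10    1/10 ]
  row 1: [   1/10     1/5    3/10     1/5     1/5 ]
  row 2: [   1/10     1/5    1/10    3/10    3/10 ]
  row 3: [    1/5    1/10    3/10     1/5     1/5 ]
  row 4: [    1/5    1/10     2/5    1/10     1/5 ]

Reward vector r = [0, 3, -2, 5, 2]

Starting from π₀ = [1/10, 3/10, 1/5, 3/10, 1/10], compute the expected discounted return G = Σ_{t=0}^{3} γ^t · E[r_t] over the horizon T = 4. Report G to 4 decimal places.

t=0: π = [0.1000, 0.3000, 0.2000, 0.3000, 0.1000], E[r] = 2.2000, γ^t·E[r] = 2.200000, running G = 2.200000
t=1: π = [0.1500, 0.1600, 0.2600, 0.2200, 0.2100], E[r] = 1.4800, γ^t·E[r] = 1.332000, running G = 3.532000
t=2: π = [0.1580, 0.1570, 0.2540, 0.2200, 0.2110], E[r] = 1.4850, γ^t·E[r] = 1.202850, running G = 4.734850
t=3: π = [0.1589, 0.1569, 0.2545, 0.2201, 0.2096], E[r] = 1.4814, γ^t·E[r] = 1.079941, running G = 5.814791

G = 5.8148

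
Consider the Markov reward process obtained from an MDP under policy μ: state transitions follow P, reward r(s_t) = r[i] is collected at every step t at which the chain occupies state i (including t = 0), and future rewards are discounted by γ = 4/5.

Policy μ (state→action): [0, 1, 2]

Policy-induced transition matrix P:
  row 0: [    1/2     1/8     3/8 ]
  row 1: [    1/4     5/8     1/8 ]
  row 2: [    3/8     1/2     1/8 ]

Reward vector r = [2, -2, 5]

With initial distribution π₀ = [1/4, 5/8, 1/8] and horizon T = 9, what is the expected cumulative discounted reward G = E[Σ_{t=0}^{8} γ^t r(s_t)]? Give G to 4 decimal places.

t=0: π = [0.2500, 0.6250, 0.1250], E[r] = -0.1250, γ^t·E[r] = -0.125000, running G = -0.125000
t=1: π = [0.3281, 0.4844, 0.1875], E[r] = 0.6250, γ^t·E[r] = 0.500000, running G = 0.375000
t=2: π = [0.3555, 0.4375, 0.2070], E[r] = 0.8711, γ^t·E[r] = 0.557500, running G = 0.932500
t=3: π = [0.3647, 0.4214, 0.2139], E[r] = 0.9561, γ^t·E[r] = 0.489500, running G = 1.422000
t=4: π = [0.3679, 0.4159, 0.2162], E[r] = 0.9850, γ^t·E[r] = 0.403450, running G = 1.825450
t=5: π = [0.3690, 0.4140, 0.2170], E[r] = 0.9949, γ^t·E[r] = 0.326000, running G = 2.151450
t=6: π = [0.3694, 0.4134, 0.2173], E[r] = 0.9982, γ^t·E[r] = 0.261685, running G = 2.413135
t=7: π = [0.3695, 0.4132, 0.2173], E[r] = 0.9994, γ^t·E[r] = 0.209590, running G = 2.622725
t=8: π = [0.3695, 0.4131, 0.2174], E[r] = 0.9998, γ^t·E[r] = 0.167738, running G = 2.790463

G = 2.7905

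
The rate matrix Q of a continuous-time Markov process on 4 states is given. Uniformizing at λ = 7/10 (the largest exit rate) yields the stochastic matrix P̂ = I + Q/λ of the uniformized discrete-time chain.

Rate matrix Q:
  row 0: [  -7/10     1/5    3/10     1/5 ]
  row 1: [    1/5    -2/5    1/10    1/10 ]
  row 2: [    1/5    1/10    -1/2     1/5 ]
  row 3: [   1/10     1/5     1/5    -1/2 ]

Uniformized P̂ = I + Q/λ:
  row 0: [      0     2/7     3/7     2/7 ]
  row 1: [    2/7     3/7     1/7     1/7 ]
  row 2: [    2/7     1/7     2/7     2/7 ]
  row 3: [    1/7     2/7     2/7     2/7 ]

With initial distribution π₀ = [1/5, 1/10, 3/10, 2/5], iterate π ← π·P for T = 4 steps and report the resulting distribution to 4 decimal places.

π = [0.1953, 0.2875, 0.2724, 0.2448]

t=0: π = [0.2000, 0.1000, 0.3000, 0.4000]
t=1: π = [0.1714, 0.2571, 0.3000, 0.2714]
t=2: π = [0.1980, 0.2796, 0.2735, 0.2490]
t=3: π = [0.1936, 0.2866, 0.2741, 0.2458]
t=4: π = [0.1953, 0.2875, 0.2724, 0.2448]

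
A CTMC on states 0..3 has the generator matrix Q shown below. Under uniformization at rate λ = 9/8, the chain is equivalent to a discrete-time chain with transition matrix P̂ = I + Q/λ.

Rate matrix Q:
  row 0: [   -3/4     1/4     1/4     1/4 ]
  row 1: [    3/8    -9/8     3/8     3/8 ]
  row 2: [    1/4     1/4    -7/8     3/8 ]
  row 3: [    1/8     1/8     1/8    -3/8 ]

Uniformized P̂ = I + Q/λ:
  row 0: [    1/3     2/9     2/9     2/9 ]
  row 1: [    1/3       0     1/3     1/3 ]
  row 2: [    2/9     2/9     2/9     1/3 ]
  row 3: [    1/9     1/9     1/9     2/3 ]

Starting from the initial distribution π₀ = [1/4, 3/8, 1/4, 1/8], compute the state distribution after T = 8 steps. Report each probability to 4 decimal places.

t=0: π = [0.2500, 0.3750, 0.2500, 0.1250]
t=1: π = [0.2778, 0.1250, 0.2500, 0.3472]
t=2: π = [0.2284, 0.1559, 0.1975, 0.4182]
t=3: π = [0.2184, 0.1411, 0.1931, 0.4474]
t=4: π = [0.2125, 0.1412, 0.1882, 0.4582]
t=5: π = [0.2106, 0.1399, 0.1870, 0.4625]
t=6: π = [0.2098, 0.1397, 0.1864, 0.4641]
t=7: π = [0.2095, 0.1396, 0.1862, 0.4647]
t=8: π = [0.2094, 0.1396, 0.1861, 0.4650]

π = [0.2094, 0.1396, 0.1861, 0.4650]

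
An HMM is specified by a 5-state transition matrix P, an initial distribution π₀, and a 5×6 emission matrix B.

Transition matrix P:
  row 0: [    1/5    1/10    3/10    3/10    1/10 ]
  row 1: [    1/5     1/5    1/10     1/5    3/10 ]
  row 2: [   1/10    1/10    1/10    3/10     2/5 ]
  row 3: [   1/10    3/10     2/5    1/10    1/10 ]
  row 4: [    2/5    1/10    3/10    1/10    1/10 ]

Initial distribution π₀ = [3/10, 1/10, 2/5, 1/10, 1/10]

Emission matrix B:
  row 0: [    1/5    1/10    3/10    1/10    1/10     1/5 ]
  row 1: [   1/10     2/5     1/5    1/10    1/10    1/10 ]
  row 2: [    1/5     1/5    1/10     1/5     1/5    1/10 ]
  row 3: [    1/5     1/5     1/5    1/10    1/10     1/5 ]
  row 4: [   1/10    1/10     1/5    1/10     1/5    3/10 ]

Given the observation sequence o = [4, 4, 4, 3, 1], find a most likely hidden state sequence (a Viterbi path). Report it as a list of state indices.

path = [2, 4, 2, 3, 1]

t=0: δ = [3.000e-02, 1.000e-02, 8.000e-02, 1.000e-02, 2.000e-02]  (obs o_0=4)
t=1: δ = [8.000e-04, 8.000e-04, 1.800e-03, 2.400e-03, 6.400e-03]  ψ = [2, 2, 0, 2, 2]  (obs o_1=4)
t=2: δ = [2.560e-04, 7.200e-05, 3.840e-04, 6.400e-05, 1.440e-04]  ψ = [4, 3, 4, 4, 2]  (obs o_2=4)
t=3: δ = [5.760e-06, 3.840e-06, 1.536e-05, 1.152e-05, 1.536e-05]  ψ = [4, 2, 0, 2, 2]  (obs o_3=3)
t=4: δ = [6.144e-07, 1.382e-06, 9.216e-07, 9.216e-07, 6.144e-07]  ψ = [4, 3, 3, 2, 2]  (obs o_4=1)
backtrack: best end state = 1; path = [2, 4, 2, 3, 1]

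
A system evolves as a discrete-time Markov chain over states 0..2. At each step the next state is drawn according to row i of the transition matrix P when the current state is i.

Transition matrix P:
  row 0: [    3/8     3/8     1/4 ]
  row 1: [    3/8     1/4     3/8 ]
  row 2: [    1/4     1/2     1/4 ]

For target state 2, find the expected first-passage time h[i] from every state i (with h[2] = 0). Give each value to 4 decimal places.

h = [3.4286, 3.0476, 0.0000]

First-step conditioning: h[2] = 0; for i ≠ 2, h[i] = 1 + Σ_k P[i][k]·h[k].
  h[0] = 1 + 3/8·h[0] + 3/8·h[1]
  h[1] = 1 + 3/8·h[0] + 1/4·h[1]
Solving the 2×2 linear system over states ≠ 2 gives exactly h = [24/7, 64/21, 0] (h[2] = 0 is the target).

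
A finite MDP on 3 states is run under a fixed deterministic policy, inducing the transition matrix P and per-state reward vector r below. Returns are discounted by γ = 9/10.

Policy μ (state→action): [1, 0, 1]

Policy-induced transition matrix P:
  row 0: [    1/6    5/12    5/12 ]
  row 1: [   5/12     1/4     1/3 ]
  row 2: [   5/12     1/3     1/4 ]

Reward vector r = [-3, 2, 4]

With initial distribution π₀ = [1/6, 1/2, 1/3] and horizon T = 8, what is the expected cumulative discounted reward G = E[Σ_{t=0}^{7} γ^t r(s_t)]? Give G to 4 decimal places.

G = 6.3566

t=0: π = [0.1667, 0.5000, 0.3333], E[r] = 1.8333, γ^t·E[r] = 1.833333, running G = 1.833333
t=1: π = [0.3750, 0.3056, 0.3194], E[r] = 0.7639, γ^t·E[r] = 0.687500, running G = 2.520833
t=2: π = [0.3229, 0.3391, 0.3380], E[r] = 1.0613, γ^t·E[r] = 0.859688, running G = 3.380521
t=3: π = [0.3359, 0.3320, 0.3321], E[r] = 0.9845, γ^t·E[r] = 0.717680, running G = 4.098201
t=4: π = [0.3327, 0.3337, 0.3337], E[r] = 1.0039, γ^t·E[r] = 0.658658, running G = 4.756858
t=5: π = [0.3335, 0.3333, 0.3333], E[r] = 0.9990, γ^t·E[r] = 0.589914, running G = 5.346772
t=6: π = [0.3333, 0.3334, 0.3334], E[r] = 1.0002, γ^t·E[r] = 0.531571, running G = 5.878343
t=7: π = [0.3333, 0.3333, 0.3333], E[r] = 0.9999, γ^t·E[r] = 0.478268, running G = 6.356610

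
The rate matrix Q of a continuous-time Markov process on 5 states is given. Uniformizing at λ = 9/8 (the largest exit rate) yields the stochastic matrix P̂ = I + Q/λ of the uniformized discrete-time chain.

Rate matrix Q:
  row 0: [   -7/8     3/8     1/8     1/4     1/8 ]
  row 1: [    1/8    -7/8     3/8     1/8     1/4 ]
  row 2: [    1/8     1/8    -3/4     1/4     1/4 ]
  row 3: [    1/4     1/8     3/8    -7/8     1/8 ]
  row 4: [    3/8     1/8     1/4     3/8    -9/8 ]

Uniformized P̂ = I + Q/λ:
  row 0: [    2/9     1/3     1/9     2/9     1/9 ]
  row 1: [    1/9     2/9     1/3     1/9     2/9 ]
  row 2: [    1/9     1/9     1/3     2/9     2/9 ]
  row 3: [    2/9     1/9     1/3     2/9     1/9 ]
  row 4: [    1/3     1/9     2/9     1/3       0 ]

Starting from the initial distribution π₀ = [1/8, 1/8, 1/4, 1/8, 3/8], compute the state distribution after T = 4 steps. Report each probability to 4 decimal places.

t=0: π = [0.1250, 0.1250, 0.2500, 0.1250, 0.3750]
t=1: π = [0.2222, 0.1528, 0.2639, 0.2500, 0.1111]
t=2: π = [0.1883, 0.1775, 0.2716, 0.2176, 0.1451]
t=3: π = [0.1884, 0.1727, 0.2754, 0.2186, 0.1449]
t=4: π = [0.1885, 0.1722, 0.2754, 0.2191, 0.1448]

π = [0.1885, 0.1722, 0.2754, 0.2191, 0.1448]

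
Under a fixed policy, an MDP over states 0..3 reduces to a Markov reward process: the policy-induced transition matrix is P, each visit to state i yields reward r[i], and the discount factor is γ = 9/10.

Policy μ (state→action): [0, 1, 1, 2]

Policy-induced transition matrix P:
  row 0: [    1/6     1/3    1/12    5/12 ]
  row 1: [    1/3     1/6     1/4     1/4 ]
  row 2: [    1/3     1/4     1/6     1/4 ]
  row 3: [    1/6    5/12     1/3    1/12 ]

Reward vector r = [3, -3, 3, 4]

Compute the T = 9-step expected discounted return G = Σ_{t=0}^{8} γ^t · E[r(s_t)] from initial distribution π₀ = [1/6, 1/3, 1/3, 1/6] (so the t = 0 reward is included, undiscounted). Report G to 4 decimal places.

t=0: π = [0.1667, 0.3333, 0.3333, 0.1667], E[r] = 1.1667, γ^t·E[r] = 1.166667, running G = 1.166667
t=1: π = [0.2778, 0.2639, 0.2083, 0.2500], E[r] = 1.6667, γ^t·E[r] = 1.500000, running G = 2.666667
t=2: π = [0.2454, 0.2928, 0.2072, 0.2546], E[r] = 1.4977, γ^t·E[r] = 1.213125, running G = 3.879792
t=3: π = [0.2500, 0.2885, 0.2131, 0.2485], E[r] = 1.5176, γ^t·E[r] = 1.106297, running G = 4.986089
t=4: π = [0.2503, 0.2882, 0.2113, 0.2503], E[r] = 1.5210, γ^t·E[r] = 0.997956, running G = 5.984044
t=5: π = [0.2499, 0.2885, 0.2115, 0.2500], E[r] = 1.5187, γ^t·E[r] = 0.896786, running G = 6.880831
t=6: π = [0.2500, 0.2884, 0.2116, 0.2500], E[r] = 1.5193, γ^t·E[r] = 0.807420, running G = 7.688250
t=7: π = [0.2500, 0.2885, 0.2115, 0.2500], E[r] = 1.5192, γ^t·E[r] = 0.726646, running G = 8.414896
t=8: π = [0.2500, 0.2885, 0.2115, 0.2500], E[r] = 1.5192, γ^t·E[r] = 0.653977, running G = 9.068872

G = 9.0689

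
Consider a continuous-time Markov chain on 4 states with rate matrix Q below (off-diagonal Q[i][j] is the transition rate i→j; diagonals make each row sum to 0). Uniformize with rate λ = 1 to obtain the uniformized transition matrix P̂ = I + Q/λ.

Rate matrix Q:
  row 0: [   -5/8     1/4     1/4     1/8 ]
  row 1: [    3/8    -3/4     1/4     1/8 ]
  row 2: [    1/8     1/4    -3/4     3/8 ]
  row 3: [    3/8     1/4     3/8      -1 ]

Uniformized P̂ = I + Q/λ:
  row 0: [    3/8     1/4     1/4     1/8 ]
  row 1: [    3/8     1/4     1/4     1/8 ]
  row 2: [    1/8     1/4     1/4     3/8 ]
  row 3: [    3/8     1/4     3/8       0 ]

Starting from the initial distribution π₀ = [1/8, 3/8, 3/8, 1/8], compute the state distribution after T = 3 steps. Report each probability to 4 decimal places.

π = [0.3062, 0.2500, 0.2708, 0.1731]

t=0: π = [0.1250, 0.3750, 0.3750, 0.1250]
t=1: π = [0.2813, 0.2500, 0.2656, 0.2031]
t=2: π = [0.3086, 0.2500, 0.2754, 0.1660]
t=3: π = [0.3062, 0.2500, 0.2708, 0.1731]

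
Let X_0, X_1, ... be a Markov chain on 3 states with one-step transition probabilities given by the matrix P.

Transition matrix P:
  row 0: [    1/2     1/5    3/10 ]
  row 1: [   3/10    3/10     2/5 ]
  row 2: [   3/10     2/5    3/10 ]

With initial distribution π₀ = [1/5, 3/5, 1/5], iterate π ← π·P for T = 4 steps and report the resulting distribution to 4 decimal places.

π = [0.3747, 0.2957, 0.3296]

t=0: π = [0.2000, 0.6000, 0.2000]
t=1: π = [0.3400, 0.3000, 0.3600]
t=2: π = [0.3680, 0.3020, 0.3300]
t=3: π = [0.3736, 0.2962, 0.3302]
t=4: π = [0.3747, 0.2957, 0.3296]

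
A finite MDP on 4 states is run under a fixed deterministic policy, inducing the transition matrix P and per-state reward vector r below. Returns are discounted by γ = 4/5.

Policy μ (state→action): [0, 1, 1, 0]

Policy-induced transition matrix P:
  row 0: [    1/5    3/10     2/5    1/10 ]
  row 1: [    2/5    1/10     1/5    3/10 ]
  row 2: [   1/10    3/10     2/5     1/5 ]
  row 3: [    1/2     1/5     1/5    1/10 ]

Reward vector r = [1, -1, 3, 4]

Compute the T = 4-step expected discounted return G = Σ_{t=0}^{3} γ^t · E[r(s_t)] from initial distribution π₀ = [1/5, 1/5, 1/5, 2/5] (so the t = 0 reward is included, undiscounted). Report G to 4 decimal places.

G = 5.4316

t=0: π = [0.2000, 0.2000, 0.2000, 0.4000], E[r] = 2.2000, γ^t·E[r] = 2.200000, running G = 2.200000
t=1: π = [0.3400, 0.2200, 0.2800, 0.1600], E[r] = 1.6000, γ^t·E[r] = 1.280000, running G = 3.480000
t=2: π = [0.2640, 0.2400, 0.3240, 0.1720], E[r] = 1.6840, γ^t·E[r] = 1.077760, running G = 4.557760
t=3: π = [0.2672, 0.2348, 0.3176, 0.1804], E[r] = 1.7068, γ^t·E[r] = 0.873882, running G = 5.431642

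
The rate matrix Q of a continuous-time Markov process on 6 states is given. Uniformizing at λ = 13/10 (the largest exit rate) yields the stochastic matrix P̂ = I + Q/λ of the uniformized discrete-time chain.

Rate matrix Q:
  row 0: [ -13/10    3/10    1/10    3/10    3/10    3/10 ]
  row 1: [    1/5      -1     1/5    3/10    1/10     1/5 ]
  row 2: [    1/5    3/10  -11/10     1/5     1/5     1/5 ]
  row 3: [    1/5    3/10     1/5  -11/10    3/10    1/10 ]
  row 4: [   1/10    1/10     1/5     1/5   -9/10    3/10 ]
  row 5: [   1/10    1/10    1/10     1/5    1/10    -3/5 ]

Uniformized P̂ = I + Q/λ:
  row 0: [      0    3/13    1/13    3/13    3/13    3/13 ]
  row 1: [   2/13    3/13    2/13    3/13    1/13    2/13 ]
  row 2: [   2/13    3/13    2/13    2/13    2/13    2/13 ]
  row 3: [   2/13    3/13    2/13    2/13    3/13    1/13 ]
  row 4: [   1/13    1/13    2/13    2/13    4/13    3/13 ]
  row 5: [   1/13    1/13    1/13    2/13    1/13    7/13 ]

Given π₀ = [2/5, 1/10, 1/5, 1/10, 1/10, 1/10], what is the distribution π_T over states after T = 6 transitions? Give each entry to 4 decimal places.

π = [0.1046, 0.1646, 0.1257, 0.1746, 0.1685, 0.2620]

t=0: π = [0.4000, 0.1000, 0.2000, 0.1000, 0.1000, 0.1000]
t=1: π = [0.0769, 0.2000, 0.1154, 0.1923, 0.1923, 0.2231]
t=2: π = [0.1101, 0.1669, 0.1308, 0.1751, 0.1716, 0.2456]
t=3: π = [0.1048, 0.1666, 0.1265, 0.1751, 0.1705, 0.2565]
t=4: π = [0.1049, 0.1651, 0.1261, 0.1747, 0.1691, 0.2602]
t=5: π = [0.1047, 0.1647, 0.1258, 0.1746, 0.1686, 0.2616]
t=6: π = [0.1046, 0.1646, 0.1257, 0.1746, 0.1685, 0.2620]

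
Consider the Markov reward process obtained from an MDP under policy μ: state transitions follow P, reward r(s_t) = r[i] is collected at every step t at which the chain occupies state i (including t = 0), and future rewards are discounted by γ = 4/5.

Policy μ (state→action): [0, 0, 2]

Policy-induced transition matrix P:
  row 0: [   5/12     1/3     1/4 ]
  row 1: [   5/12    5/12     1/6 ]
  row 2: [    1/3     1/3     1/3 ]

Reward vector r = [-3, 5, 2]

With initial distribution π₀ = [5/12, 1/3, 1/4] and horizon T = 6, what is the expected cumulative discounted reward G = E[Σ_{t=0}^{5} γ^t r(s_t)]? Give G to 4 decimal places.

t=0: π = [0.4167, 0.3333, 0.2500], E[r] = 0.9167, γ^t·E[r] = 0.916667, running G = 0.916667
t=1: π = [0.3958, 0.3611, 0.2431], E[r] = 1.1042, γ^t·E[r] = 0.883333, running G = 1.800000
t=2: π = [0.3964, 0.3634, 0.2402], E[r] = 1.1082, γ^t·E[r] = 0.709259, running G = 2.509259
t=3: π = [0.3967, 0.3636, 0.2397], E[r] = 1.1076, γ^t·E[r] = 0.567086, running G = 3.076346
t=4: π = [0.3967, 0.3636, 0.2397], E[r] = 1.1075, γ^t·E[r] = 0.453615, running G = 3.529960
t=5: π = [0.3967, 0.3636, 0.2397], E[r] = 1.1074, γ^t·E[r] = 0.362886, running G = 3.892847

G = 3.8928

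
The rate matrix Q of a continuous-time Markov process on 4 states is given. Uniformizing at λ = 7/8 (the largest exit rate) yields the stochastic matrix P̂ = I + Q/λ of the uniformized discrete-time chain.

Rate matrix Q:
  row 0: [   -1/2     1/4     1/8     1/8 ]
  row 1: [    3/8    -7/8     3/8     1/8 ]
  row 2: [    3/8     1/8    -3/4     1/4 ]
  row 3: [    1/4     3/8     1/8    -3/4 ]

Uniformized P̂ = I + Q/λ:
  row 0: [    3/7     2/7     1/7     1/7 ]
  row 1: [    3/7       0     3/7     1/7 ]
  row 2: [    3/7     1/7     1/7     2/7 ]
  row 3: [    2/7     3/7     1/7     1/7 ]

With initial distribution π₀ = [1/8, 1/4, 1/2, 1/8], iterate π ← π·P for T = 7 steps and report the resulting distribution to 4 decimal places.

π = [0.4040, 0.2186, 0.2053, 0.1722]

t=0: π = [0.1250, 0.2500, 0.5000, 0.1250]
t=1: π = [0.4107, 0.1607, 0.2143, 0.2143]
t=2: π = [0.3980, 0.2398, 0.1888, 0.1735]
t=3: π = [0.4038, 0.2150, 0.2114, 0.1698]
t=4: π = [0.4043, 0.2183, 0.2043, 0.1731]
t=5: π = [0.4038, 0.2189, 0.2052, 0.1720]
t=6: π = [0.4040, 0.2184, 0.2054, 0.1722]
t=7: π = [0.4040, 0.2186, 0.2053, 0.1722]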